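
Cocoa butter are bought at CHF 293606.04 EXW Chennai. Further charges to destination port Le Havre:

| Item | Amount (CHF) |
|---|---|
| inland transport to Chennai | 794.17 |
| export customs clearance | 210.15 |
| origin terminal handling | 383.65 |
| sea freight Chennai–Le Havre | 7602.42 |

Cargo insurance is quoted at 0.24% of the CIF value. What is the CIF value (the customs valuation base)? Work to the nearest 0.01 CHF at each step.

CIF value: CHF 303324.41

Let C be the CIF value. C = EXW price + pre-shipment costs + freight + 0.24% × C
C − 0.24% × C = 293606.04 + 794.17 + 210.15 + 383.65 + 7602.42
0.9976 × C = 302596.43
C = 302596.43 / 0.9976 = 303324.41
Insurance premium = 0.24% × 303324.41 = 727.98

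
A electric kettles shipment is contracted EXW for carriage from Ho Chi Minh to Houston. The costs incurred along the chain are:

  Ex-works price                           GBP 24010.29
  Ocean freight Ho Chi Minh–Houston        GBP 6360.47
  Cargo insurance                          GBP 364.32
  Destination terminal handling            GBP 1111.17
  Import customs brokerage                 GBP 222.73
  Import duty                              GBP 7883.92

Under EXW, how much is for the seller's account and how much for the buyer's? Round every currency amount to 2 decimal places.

Seller: GBP 24010.29; buyer: GBP 15942.61

EXW: the seller makes goods available at their premises; the buyer bears all onward costs.
Seller's account: goods 24010.29 = 24010.29
Buyer's account: freight 6360.47 + insurance 364.32 + destination terminal 1111.17 + brokerage 222.73 + duty 7883.92 = 15942.61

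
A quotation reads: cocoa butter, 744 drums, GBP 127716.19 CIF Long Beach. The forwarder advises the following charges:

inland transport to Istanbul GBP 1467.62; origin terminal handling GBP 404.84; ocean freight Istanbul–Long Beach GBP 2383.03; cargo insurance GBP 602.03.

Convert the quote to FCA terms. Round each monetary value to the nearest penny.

Not relevant to the conversion: inland to port — on the seller under both CIF and FCA; already in the CIF price and stays in the FCA price.
From CIF to FCA, the seller no longer bears: origin terminal, freight, insurance.
FCA price = 127716.19 − 404.84 − 2383.03 − 602.03 = 124326.29

FCA price: GBP 124326.29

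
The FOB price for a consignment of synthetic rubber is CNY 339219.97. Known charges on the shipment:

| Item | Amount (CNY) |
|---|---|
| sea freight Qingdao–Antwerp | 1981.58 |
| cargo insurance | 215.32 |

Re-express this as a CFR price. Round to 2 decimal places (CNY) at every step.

Not relevant to the conversion: insurance — on the buyer under both terms; not part of either seller's price.
From FOB to CFR, the seller additionally bears: freight.
CFR price = 339219.97 + 1981.58 = 341201.55

CFR price: CNY 341201.55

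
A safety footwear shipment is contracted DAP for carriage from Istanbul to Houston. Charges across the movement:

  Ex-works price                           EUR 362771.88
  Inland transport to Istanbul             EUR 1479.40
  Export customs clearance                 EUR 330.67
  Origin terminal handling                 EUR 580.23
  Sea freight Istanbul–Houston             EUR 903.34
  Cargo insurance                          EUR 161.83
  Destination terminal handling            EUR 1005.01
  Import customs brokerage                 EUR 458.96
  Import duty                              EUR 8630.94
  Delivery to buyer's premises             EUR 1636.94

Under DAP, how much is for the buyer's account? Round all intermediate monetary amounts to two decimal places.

DAP: the seller bears all costs to the named destination except import duty and clearance.
Seller's account: goods 362771.88 + inland to port 1479.40 + export clearance 330.67 + origin terminal 580.23 + freight 903.34 + insurance 161.83 + destination terminal 1005.01 + delivery 1636.94 = 368869.30
Buyer's account: brokerage 458.96 + duty 8630.94 = 9089.90

Buyer's account: EUR 9089.90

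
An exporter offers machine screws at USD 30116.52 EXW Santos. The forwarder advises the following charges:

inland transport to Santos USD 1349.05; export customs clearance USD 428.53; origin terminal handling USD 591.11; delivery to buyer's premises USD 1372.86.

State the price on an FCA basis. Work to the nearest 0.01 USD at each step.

Not relevant to the conversion: delivery, origin terminal — on the buyer under both terms; not part of either seller's price.
From EXW to FCA, the seller additionally bears: inland to port, export clearance.
FCA price = 30116.52 + 1349.05 + 428.53 = 31894.10

FCA price: USD 31894.10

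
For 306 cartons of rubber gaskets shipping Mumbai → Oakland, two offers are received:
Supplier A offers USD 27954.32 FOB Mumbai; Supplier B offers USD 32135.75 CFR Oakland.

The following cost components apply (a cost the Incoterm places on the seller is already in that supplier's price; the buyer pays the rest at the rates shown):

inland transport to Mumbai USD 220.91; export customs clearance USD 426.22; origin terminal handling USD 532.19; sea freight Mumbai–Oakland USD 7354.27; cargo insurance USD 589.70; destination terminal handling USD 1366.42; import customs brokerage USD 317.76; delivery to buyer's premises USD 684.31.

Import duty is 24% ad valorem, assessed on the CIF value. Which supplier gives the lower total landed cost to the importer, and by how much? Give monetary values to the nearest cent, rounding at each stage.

Supplier B is cheaper by USD 3934.32

Supplier A (FOB):
CIF value = FOB price + freight + insurance = 27954.32 + 7354.27 + 589.70 = 35898.29
Import duty = 35898.29 × 24% = 8615.59
Buyer bears (A): 7354.27 + 589.70 + 1366.42 + 317.76 + 684.31 = 10312.46
Landed cost (A) = invoice 27954.32 + 10312.46 + duty 8615.59 = 46882.37
Supplier B (CFR):
CIF value = CFR price + insurance = 32135.75 + 589.70 = 32725.45
Import duty = 32725.45 × 24% = 7854.11
Buyer bears (B): 589.70 + 1366.42 + 317.76 + 684.31 = 2958.19
Landed cost (B) = invoice 32135.75 + 2958.19 + duty 7854.11 = 42948.05
Difference = |46882.37 − 42948.05| = 3934.32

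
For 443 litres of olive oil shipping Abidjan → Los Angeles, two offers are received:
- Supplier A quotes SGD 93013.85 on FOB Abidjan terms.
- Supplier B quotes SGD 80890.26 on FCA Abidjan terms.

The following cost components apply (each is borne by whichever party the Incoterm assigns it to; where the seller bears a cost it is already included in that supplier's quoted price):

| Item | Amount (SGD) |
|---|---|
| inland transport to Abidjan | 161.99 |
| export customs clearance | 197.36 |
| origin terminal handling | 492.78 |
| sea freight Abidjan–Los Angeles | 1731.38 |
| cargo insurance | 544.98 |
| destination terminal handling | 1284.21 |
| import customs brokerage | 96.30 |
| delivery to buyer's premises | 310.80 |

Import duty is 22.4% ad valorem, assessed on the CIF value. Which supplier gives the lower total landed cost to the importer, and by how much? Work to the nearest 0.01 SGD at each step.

Supplier A (FOB):
CIF value = FOB price + freight + insurance = 93013.85 + 1731.38 + 544.98 = 95290.21
Import duty = 95290.21 × 22.4% = 21345.01
Buyer bears (A): 1731.38 + 544.98 + 1284.21 + 96.30 + 310.80 = 3967.67
Landed cost (A) = invoice 93013.85 + 3967.67 + duty 21345.01 = 118326.53
Supplier B (FCA):
CIF value = FCA price + origin terminal + freight + insurance = 80890.26 + 492.78 + 1731.38 + 544.98 = 83659.40
Import duty = 83659.40 × 22.4% = 18739.71
Buyer bears (B): 492.78 + 1731.38 + 544.98 + 1284.21 + 96.30 + 310.80 = 4460.45
Landed cost (B) = invoice 80890.26 + 4460.45 + duty 18739.71 = 104090.42
Difference = |118326.53 − 104090.42| = 14236.11

Supplier B is cheaper by SGD 14236.11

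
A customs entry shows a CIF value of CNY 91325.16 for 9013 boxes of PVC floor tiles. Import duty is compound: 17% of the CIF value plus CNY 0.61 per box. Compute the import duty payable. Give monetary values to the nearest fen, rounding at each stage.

Ad valorem component: 91325.16 × 17% = 15525.28
Specific component: 9013 × 0.61 = 5497.93
Import duty = 15525.28 + 5497.93 = 21023.21

Import duty: CNY 21023.21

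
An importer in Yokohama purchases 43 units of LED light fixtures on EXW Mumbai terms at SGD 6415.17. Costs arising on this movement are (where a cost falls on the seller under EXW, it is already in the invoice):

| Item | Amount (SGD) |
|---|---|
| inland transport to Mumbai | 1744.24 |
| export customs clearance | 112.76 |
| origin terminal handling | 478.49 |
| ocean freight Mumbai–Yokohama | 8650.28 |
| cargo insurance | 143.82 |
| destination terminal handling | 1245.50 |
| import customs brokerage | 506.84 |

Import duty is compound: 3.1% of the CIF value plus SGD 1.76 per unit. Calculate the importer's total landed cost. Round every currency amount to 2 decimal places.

Total landed cost: SGD 19916.67

EXW: the seller makes goods available at their premises; the buyer bears all onward costs.
CIF value = EXW price + inland to port + export clearance + origin terminal + freight + insurance = 6415.17 + 1744.24 + 112.76 + 478.49 + 8650.28 + 143.82 = 17544.76
Ad valorem component: 17544.76 × 3.1% = 543.89
Specific component: 43 × 1.76 = 75.68
Import duty = 543.89 + 75.68 = 619.57
Buyer bears: inland to port 1744.24 + export clearance 112.76 + origin terminal 478.49 + freight 8650.28 + insurance 143.82 + destination terminal 1245.50 + brokerage 506.84 + duty 619.57 = 13501.50
Landed cost = invoice 6415.17 + 13501.50 = 19916.67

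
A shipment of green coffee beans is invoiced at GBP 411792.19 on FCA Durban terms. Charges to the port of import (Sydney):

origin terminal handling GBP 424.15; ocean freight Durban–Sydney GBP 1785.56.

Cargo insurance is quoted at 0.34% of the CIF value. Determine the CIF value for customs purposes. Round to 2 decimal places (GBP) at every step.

Let C be the CIF value. C = FCA price + pre-shipment costs + freight + 0.34% × C
C − 0.34% × C = 411792.19 + 424.15 + 1785.56
0.9966 × C = 414001.90
C = 414001.90 / 0.9966 = 415414.31
Insurance premium = 0.34% × 415414.31 = 1412.41

CIF value: GBP 415414.31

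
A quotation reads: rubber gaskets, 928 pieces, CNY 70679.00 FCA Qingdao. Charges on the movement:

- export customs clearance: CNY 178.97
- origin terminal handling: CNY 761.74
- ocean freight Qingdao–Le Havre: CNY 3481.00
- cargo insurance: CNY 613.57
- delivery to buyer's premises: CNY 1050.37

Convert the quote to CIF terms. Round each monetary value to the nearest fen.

Not relevant to the conversion: export clearance — on the seller under both FCA and CIF; already in the FCA price and stays in the CIF price. delivery — on the buyer under both terms; not part of either seller's price.
From FCA to CIF, the seller additionally bears: origin terminal, freight, insurance.
CIF price = 70679.00 + 761.74 + 3481.00 + 613.57 = 75535.31

CIF price: CNY 75535.31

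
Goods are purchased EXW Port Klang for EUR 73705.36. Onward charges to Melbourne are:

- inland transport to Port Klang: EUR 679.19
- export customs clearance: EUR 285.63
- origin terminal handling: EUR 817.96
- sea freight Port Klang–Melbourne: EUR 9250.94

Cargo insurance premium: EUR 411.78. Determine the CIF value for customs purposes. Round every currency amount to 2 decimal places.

CIF = EXW price + pre-shipment costs + freight + insurance
CIF = 73705.36 + 679.19 + 285.63 + 817.96 + 9250.94 + 411.78 = 85150.86

CIF value: EUR 85150.86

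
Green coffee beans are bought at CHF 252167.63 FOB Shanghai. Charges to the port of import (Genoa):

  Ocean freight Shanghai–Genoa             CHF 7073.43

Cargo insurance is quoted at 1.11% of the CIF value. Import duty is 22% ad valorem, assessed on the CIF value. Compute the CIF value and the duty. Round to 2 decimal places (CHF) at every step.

Let C be the CIF value. C = FOB price + freight + 1.11% × C
C − 1.11% × C = 252167.63 + 7073.43
0.9889 × C = 259241.06
C = 259241.06 / 0.9889 = 262150.94
Insurance premium = 1.11% × 262150.94 = 2909.88
Import duty = 262150.94 × 22% = 57673.21

CIF value: CHF 262150.94; import duty: CHF 57673.21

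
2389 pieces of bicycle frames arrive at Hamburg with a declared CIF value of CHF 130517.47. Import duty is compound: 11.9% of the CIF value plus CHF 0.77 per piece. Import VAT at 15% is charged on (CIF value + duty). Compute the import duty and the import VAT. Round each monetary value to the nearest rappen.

Import duty: CHF 17371.11; import VAT: CHF 22183.29

Ad valorem component: 130517.47 × 11.9% = 15531.58
Specific component: 2389 × 0.77 = 1839.53
Import duty = 15531.58 + 1839.53 = 17371.11
VAT base = CIF + duty = 130517.47 + 17371.11 = 147888.58
Import VAT = 147888.58 × 15% = 22183.29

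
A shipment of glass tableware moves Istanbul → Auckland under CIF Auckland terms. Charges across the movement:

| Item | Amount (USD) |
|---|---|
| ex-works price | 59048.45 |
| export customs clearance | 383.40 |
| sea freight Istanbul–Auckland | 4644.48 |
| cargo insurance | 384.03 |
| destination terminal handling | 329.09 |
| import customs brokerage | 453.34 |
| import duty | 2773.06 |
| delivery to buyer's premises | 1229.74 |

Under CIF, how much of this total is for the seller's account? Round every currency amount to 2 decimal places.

CIF: the seller pays costs through ocean freight and marine insurance to the destination port.
Seller's account: goods 59048.45 + export clearance 383.40 + freight 4644.48 + insurance 384.03 = 64460.36
Buyer's account: destination terminal 329.09 + brokerage 453.34 + duty 2773.06 + delivery 1229.74 = 4785.23

Seller's account: USD 64460.36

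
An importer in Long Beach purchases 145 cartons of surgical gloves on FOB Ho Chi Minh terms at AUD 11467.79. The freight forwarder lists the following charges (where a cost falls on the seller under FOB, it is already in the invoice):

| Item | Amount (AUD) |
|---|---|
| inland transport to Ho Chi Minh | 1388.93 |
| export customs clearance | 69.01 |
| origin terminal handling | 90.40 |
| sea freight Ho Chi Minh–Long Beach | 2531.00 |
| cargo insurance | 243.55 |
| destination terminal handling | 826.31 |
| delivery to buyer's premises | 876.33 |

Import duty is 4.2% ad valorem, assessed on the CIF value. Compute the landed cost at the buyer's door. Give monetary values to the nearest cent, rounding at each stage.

FOB: the seller bears costs until goods are on board at the origin port; the buyer bears freight, insurance and all costs thereafter.
Already in the invoice (seller's account under FOB): inland to port, export clearance, origin terminal — exclude.
CIF value = FOB price + freight + insurance = 11467.79 + 2531.00 + 243.55 = 14242.34
Import duty = 14242.34 × 4.2% = 598.18
Buyer bears: freight 2531.00 + insurance 243.55 + destination terminal 826.31 + delivery 876.33 + duty 598.18 = 5075.37
Landed cost = invoice 11467.79 + 5075.37 = 16543.16

Total landed cost: AUD 16543.16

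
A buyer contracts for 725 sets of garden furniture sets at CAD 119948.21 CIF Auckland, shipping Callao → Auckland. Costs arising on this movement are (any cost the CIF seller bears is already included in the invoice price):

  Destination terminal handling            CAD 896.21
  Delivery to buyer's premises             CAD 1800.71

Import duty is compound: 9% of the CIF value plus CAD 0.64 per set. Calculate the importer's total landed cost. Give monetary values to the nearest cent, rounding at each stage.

Total landed cost: CAD 133904.47

CIF: the seller pays costs through ocean freight and marine insurance to the destination port.
The CIF price already equals the CIF value: 119948.21
Ad valorem component: 119948.21 × 9% = 10795.34
Specific component: 725 × 0.64 = 464.00
Import duty = 10795.34 + 464.00 = 11259.34
Buyer bears: destination terminal 896.21 + delivery 1800.71 + duty 11259.34 = 13956.26
Landed cost = invoice 119948.21 + 13956.26 = 133904.47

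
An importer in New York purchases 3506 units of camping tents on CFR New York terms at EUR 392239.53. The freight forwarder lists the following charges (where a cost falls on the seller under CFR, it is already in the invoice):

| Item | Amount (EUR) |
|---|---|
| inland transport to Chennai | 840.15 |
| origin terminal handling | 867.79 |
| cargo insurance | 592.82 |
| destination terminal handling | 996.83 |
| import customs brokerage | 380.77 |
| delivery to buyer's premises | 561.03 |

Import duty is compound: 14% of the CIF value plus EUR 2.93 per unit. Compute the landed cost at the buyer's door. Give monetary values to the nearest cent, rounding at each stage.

Total landed cost: EUR 460040.09

CFR: the seller pays costs through ocean freight to the destination port, but not insurance.
Already in the invoice (seller's account under CFR): inland to port, origin terminal — exclude.
CIF value = CFR price + insurance = 392239.53 + 592.82 = 392832.35
Ad valorem component: 392832.35 × 14% = 54996.53
Specific component: 3506 × 2.93 = 10272.58
Import duty = 54996.53 + 10272.58 = 65269.11
Buyer bears: insurance 592.82 + destination terminal 996.83 + brokerage 380.77 + delivery 561.03 + duty 65269.11 = 67800.56
Landed cost = invoice 392239.53 + 67800.56 = 460040.09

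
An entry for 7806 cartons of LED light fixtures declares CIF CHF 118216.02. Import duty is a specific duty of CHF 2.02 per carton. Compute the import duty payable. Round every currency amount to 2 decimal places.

Import duty: CHF 15768.12

Import duty = 7806 × 2.02 = 15768.12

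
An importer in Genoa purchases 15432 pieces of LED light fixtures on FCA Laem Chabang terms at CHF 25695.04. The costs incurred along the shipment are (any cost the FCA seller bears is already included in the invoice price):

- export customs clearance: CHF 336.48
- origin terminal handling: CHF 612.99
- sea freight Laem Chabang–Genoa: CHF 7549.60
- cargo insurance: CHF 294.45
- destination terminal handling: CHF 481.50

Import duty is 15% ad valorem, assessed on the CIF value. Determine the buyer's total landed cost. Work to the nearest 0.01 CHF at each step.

FCA: the seller delivers export-cleared goods to the carrier; the buyer bears costs from that point.
Already in the invoice (seller's account under FCA): export clearance — exclude.
CIF value = FCA price + origin terminal + freight + insurance = 25695.04 + 612.99 + 7549.60 + 294.45 = 34152.08
Import duty = 34152.08 × 15% = 5122.81
Buyer bears: origin terminal 612.99 + freight 7549.60 + insurance 294.45 + destination terminal 481.50 + duty 5122.81 = 14061.35
Landed cost = invoice 25695.04 + 14061.35 = 39756.39

Total landed cost: CHF 39756.39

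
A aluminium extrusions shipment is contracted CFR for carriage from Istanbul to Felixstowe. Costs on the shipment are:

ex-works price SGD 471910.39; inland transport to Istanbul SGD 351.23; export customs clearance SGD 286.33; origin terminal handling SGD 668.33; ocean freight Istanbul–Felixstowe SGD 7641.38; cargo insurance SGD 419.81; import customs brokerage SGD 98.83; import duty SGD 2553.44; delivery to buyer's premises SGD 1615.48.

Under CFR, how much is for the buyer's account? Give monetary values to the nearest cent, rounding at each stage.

CFR: the seller pays costs through ocean freight to the destination port, but not insurance.
Seller's account: goods 471910.39 + inland to port 351.23 + export clearance 286.33 + origin terminal 668.33 + freight 7641.38 = 480857.66
Buyer's account: insurance 419.81 + brokerage 98.83 + duty 2553.44 + delivery 1615.48 = 4687.56

Buyer's account: SGD 4687.56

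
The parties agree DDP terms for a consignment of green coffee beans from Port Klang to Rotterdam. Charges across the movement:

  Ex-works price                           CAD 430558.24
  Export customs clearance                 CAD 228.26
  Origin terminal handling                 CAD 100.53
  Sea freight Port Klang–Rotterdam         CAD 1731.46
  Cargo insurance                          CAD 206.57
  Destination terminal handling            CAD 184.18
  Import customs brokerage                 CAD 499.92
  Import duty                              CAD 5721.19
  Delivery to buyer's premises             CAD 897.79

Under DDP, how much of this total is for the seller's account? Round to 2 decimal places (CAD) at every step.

Seller's account: CAD 440128.14

DDP: the seller bears all costs including import duty.
Seller's account: goods 430558.24 + export clearance 228.26 + origin terminal 100.53 + freight 1731.46 + insurance 206.57 + destination terminal 184.18 + brokerage 499.92 + duty 5721.19 + delivery 897.79 = 440128.14
Buyer's account: 0.00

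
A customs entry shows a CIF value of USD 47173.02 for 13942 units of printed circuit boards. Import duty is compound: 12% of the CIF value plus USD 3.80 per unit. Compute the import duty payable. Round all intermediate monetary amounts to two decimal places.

Ad valorem component: 47173.02 × 12% = 5660.76
Specific component: 13942 × 3.80 = 52979.60
Import duty = 5660.76 + 52979.60 = 58640.36

Import duty: USD 58640.36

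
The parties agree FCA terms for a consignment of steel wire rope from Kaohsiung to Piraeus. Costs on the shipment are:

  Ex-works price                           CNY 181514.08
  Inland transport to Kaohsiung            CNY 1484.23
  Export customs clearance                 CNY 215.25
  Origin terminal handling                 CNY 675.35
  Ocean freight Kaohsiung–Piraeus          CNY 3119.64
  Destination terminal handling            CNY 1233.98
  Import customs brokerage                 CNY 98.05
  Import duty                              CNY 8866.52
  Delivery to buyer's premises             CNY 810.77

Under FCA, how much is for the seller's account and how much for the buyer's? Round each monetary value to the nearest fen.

FCA: the seller delivers export-cleared goods to the carrier; the buyer bears costs from that point.
Seller's account: goods 181514.08 + inland to port 1484.23 + export clearance 215.25 = 183213.56
Buyer's account: origin terminal 675.35 + freight 3119.64 + destination terminal 1233.98 + brokerage 98.05 + duty 8866.52 + delivery 810.77 = 14804.31

Seller: CNY 183213.56; buyer: CNY 14804.31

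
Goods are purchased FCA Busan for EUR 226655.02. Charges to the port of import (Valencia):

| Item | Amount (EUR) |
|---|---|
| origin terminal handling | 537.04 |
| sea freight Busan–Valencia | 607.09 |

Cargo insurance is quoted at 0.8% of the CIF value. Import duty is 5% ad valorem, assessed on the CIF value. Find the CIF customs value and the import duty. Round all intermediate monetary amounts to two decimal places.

CIF value: EUR 229636.24; import duty: EUR 11481.81

Let C be the CIF value. C = FCA price + pre-shipment costs + freight + 0.8% × C
C − 0.8% × C = 226655.02 + 537.04 + 607.09
0.992 × C = 227799.15
C = 227799.15 / 0.992 = 229636.24
Insurance premium = 0.8% × 229636.24 = 1837.09
Import duty = 229636.24 × 5% = 11481.81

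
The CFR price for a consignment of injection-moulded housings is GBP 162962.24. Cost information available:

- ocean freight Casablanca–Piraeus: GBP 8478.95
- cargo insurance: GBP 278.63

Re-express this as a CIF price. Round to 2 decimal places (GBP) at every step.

CIF price: GBP 163240.87

Not relevant to the conversion: freight — on the seller under both CFR and CIF; already in the CFR price and stays in the CIF price.
From CFR to CIF, the seller additionally bears: insurance.
CIF price = 162962.24 + 278.63 = 163240.87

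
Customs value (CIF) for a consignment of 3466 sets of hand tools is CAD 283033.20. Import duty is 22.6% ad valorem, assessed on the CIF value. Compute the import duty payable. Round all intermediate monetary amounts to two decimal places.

Import duty: CAD 63965.50

Import duty = 283033.20 × 22.6% = 63965.50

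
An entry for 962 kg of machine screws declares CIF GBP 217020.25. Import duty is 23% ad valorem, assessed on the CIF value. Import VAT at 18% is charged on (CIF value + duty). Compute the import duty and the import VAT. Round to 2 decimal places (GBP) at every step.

Import duty: GBP 49914.66; import VAT: GBP 48048.28

Import duty = 217020.25 × 23% = 49914.66
VAT base = CIF + duty = 217020.25 + 49914.66 = 266934.91
Import VAT = 266934.91 × 18% = 48048.28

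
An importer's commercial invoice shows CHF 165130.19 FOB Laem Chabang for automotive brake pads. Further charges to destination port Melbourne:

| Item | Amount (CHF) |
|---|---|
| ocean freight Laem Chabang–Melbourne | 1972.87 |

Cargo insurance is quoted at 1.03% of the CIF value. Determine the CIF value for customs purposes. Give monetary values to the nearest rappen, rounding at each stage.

CIF value: CHF 168842.13

Let C be the CIF value. C = FOB price + freight + 1.03% × C
C − 1.03% × C = 165130.19 + 1972.87
0.9897 × C = 167103.06
C = 167103.06 / 0.9897 = 168842.13
Insurance premium = 1.03% × 168842.13 = 1739.07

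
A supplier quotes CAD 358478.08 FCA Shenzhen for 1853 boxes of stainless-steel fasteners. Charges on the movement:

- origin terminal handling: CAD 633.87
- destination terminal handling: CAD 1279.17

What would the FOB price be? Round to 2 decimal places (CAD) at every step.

FOB price: CAD 359111.95

Not relevant to the conversion: destination terminal — on the buyer under both terms; not part of either seller's price.
From FCA to FOB, the seller additionally bears: origin terminal.
FOB price = 358478.08 + 633.87 = 359111.95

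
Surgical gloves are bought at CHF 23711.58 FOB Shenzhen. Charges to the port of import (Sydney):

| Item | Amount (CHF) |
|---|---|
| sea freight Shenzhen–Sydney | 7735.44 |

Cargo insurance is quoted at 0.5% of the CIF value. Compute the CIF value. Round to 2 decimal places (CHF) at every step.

CIF value: CHF 31605.05

Let C be the CIF value. C = FOB price + freight + 0.5% × C
C − 0.5% × C = 23711.58 + 7735.44
0.995 × C = 31447.02
C = 31447.02 / 0.995 = 31605.05
Insurance premium = 0.5% × 31605.05 = 158.03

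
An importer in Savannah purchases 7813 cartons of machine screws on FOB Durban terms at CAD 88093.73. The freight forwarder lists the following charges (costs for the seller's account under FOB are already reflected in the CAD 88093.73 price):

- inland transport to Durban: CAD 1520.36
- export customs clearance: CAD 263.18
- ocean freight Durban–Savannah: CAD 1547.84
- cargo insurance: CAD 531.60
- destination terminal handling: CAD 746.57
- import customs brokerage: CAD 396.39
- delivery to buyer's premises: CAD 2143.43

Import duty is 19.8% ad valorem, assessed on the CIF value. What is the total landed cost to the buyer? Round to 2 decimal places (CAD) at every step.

Total landed cost: CAD 111313.85

FOB: the seller bears costs until goods are on board at the origin port; the buyer bears freight, insurance and all costs thereafter.
Already in the invoice (seller's account under FOB): inland to port, export clearance — exclude.
CIF value = FOB price + freight + insurance = 88093.73 + 1547.84 + 531.60 = 90173.17
Import duty = 90173.17 × 19.8% = 17854.29
Buyer bears: freight 1547.84 + insurance 531.60 + destination terminal 746.57 + brokerage 396.39 + delivery 2143.43 + duty 17854.29 = 23220.12
Landed cost = invoice 88093.73 + 23220.12 = 111313.85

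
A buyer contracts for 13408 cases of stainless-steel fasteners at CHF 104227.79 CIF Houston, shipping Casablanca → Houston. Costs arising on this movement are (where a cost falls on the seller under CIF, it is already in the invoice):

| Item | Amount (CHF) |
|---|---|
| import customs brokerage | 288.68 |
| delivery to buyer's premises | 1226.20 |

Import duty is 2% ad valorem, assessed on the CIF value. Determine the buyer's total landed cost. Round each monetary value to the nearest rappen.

CIF: the seller pays costs through ocean freight and marine insurance to the destination port.
The CIF price already equals the CIF value: 104227.79
Import duty = 104227.79 × 2% = 2084.56
Buyer bears: brokerage 288.68 + delivery 1226.20 + duty 2084.56 = 3599.44
Landed cost = invoice 104227.79 + 3599.44 = 107827.23

Total landed cost: CHF 107827.23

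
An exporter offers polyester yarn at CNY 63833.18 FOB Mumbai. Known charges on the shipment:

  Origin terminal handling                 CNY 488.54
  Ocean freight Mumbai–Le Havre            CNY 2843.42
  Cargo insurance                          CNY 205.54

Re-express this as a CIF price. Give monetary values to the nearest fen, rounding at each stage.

CIF price: CNY 66882.14

Not relevant to the conversion: origin terminal — on the seller under both FOB and CIF; already in the FOB price and stays in the CIF price.
From FOB to CIF, the seller additionally bears: freight, insurance.
CIF price = 63833.18 + 2843.42 + 205.54 = 66882.14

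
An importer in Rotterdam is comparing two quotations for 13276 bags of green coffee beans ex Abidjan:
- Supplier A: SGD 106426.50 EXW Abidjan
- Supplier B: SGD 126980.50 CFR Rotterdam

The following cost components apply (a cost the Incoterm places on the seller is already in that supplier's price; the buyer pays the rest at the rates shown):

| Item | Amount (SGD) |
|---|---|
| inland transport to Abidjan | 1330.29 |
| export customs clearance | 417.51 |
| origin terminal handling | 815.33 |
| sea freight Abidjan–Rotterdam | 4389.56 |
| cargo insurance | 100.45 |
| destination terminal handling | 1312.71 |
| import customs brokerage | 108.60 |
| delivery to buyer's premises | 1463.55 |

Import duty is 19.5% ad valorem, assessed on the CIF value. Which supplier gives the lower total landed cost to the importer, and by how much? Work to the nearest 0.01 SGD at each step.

Supplier A (EXW):
CIF value = EXW price + inland to port + export clearance + origin terminal + freight + insurance = 106426.50 + 1330.29 + 417.51 + 815.33 + 4389.56 + 100.45 = 113479.64
Import duty = 113479.64 × 19.5% = 22128.53
Buyer bears (A): 1330.29 + 417.51 + 815.33 + 4389.56 + 100.45 + 1312.71 + 108.60 + 1463.55 = 9938.00
Landed cost (A) = invoice 106426.50 + 9938.00 + duty 22128.53 = 138493.03
Supplier B (CFR):
CIF value = CFR price + insurance = 126980.50 + 100.45 = 127080.95
Import duty = 127080.95 × 19.5% = 24780.79
Buyer bears (B): 100.45 + 1312.71 + 108.60 + 1463.55 = 2985.31
Landed cost (B) = invoice 126980.50 + 2985.31 + duty 24780.79 = 154746.60
Difference = |138493.03 − 154746.60| = 16253.57

Supplier A is cheaper by SGD 16253.57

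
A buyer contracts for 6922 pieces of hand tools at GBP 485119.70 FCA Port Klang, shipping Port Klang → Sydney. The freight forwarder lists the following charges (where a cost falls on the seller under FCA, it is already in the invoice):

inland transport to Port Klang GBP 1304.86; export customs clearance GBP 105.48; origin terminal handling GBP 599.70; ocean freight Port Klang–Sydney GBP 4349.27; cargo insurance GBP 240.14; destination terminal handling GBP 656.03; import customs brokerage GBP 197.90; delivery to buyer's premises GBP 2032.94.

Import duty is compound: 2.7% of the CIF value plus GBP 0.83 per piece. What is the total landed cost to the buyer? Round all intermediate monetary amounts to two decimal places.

FCA: the seller delivers export-cleared goods to the carrier; the buyer bears costs from that point.
Already in the invoice (seller's account under FCA): inland to port, export clearance — exclude.
CIF value = FCA price + origin terminal + freight + insurance = 485119.70 + 599.70 + 4349.27 + 240.14 = 490308.81
Ad valorem component: 490308.81 × 2.7% = 13238.34
Specific component: 6922 × 0.83 = 5745.26
Import duty = 13238.34 + 5745.26 = 18983.60
Buyer bears: origin terminal 599.70 + freight 4349.27 + insurance 240.14 + destination terminal 656.03 + brokerage 197.90 + delivery 2032.94 + duty 18983.60 = 27059.58
Landed cost = invoice 485119.70 + 27059.58 = 512179.28

Total landed cost: GBP 512179.28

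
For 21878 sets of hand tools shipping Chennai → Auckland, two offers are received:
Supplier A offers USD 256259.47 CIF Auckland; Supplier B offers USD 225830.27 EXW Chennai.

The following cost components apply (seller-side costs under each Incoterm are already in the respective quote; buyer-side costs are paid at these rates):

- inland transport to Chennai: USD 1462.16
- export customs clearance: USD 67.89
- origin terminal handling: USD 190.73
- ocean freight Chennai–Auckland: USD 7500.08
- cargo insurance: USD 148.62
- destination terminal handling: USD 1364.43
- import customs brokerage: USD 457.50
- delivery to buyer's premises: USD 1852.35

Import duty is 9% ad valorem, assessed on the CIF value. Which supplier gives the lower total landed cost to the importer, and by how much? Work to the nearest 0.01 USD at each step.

Supplier B is cheaper by USD 22955.09

Supplier A (CIF):
The CIF price already equals the CIF value: 256259.47
Import duty = 256259.47 × 9% = 23063.35
Buyer bears (A): 1364.43 + 457.50 + 1852.35 = 3674.28
Landed cost (A) = invoice 256259.47 + 3674.28 + duty 23063.35 = 282997.10
Supplier B (EXW):
CIF value = EXW price + inland to port + export clearance + origin terminal + freight + insurance = 225830.27 + 1462.16 + 67.89 + 190.73 + 7500.08 + 148.62 = 235199.75
Import duty = 235199.75 × 9% = 21167.98
Buyer bears (B): 1462.16 + 67.89 + 190.73 + 7500.08 + 148.62 + 1364.43 + 457.50 + 1852.35 = 13043.76
Landed cost (B) = invoice 225830.27 + 13043.76 + duty 21167.98 = 260042.01
Difference = |282997.10 − 260042.01| = 22955.09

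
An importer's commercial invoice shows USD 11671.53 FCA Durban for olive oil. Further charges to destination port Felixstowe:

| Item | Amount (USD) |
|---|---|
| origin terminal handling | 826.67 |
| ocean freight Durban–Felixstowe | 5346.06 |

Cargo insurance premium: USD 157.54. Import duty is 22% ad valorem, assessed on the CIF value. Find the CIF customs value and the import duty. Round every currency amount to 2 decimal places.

CIF = FCA price + pre-shipment costs + freight + insurance
CIF = 11671.53 + 826.67 + 5346.06 + 157.54 = 18001.80
Import duty = 18001.80 × 22% = 3960.40

CIF value: USD 18001.80; import duty: USD 3960.40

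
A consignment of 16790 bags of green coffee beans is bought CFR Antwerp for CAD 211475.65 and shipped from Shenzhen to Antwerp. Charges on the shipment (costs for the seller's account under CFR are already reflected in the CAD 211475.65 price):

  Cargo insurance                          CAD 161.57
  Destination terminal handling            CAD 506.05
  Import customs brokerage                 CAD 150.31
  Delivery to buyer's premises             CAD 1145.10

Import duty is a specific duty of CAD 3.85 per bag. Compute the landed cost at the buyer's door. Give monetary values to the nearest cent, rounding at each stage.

CFR: the seller pays costs through ocean freight to the destination port, but not insurance.
CIF value = CFR price + insurance = 211475.65 + 161.57 = 211637.22
Import duty = 16790 × 3.85 = 64641.50
Buyer bears: insurance 161.57 + destination terminal 506.05 + brokerage 150.31 + delivery 1145.10 + duty 64641.50 = 66604.53
Landed cost = invoice 211475.65 + 66604.53 = 278080.18

Total landed cost: CAD 278080.18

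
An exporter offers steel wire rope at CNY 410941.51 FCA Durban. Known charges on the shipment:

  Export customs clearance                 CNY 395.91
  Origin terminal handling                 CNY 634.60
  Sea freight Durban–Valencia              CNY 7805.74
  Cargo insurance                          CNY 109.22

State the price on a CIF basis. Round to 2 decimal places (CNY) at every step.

Not relevant to the conversion: export clearance — on the seller under both FCA and CIF; already in the FCA price and stays in the CIF price.
From FCA to CIF, the seller additionally bears: origin terminal, freight, insurance.
CIF price = 410941.51 + 634.60 + 7805.74 + 109.22 = 419491.07

CIF price: CNY 419491.07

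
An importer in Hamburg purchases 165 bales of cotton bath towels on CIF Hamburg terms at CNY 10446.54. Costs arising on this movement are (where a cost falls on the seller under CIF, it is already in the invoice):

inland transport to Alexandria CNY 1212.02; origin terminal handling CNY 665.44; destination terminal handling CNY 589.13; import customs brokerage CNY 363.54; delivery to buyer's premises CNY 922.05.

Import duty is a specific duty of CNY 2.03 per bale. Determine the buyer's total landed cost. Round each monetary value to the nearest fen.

CIF: the seller pays costs through ocean freight and marine insurance to the destination port.
Already in the invoice (seller's account under CIF): inland to port, origin terminal — exclude.
The CIF price already equals the CIF value: 10446.54
Import duty = 165 × 2.03 = 334.95
Buyer bears: destination terminal 589.13 + brokerage 363.54 + delivery 922.05 + duty 334.95 = 2209.67
Landed cost = invoice 10446.54 + 2209.67 = 12656.21

Total landed cost: CNY 12656.21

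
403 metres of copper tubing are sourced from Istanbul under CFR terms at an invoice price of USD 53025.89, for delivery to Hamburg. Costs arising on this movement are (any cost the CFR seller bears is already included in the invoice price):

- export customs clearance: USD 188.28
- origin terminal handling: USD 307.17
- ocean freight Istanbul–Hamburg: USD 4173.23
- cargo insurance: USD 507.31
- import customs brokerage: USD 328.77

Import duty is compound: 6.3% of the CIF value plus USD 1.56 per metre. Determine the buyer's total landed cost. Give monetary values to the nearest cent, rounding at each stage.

Total landed cost: USD 57863.24

CFR: the seller pays costs through ocean freight to the destination port, but not insurance.
Already in the invoice (seller's account under CFR): export clearance, origin terminal, freight — exclude.
CIF value = CFR price + insurance = 53025.89 + 507.31 = 53533.20
Ad valorem component: 53533.20 × 6.3% = 3372.59
Specific component: 403 × 1.56 = 628.68
Import duty = 3372.59 + 628.68 = 4001.27
Buyer bears: insurance 507.31 + brokerage 328.77 + duty 4001.27 = 4837.35
Landed cost = invoice 53025.89 + 4837.35 = 57863.24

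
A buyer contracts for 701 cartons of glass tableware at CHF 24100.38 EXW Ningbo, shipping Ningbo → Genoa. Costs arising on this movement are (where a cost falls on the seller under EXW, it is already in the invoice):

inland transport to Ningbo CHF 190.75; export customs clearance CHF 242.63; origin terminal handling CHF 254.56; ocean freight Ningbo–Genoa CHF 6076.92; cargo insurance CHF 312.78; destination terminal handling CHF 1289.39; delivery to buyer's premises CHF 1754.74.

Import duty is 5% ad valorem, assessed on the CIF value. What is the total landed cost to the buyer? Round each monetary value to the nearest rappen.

Total landed cost: CHF 35781.05

EXW: the seller makes goods available at their premises; the buyer bears all onward costs.
CIF value = EXW price + inland to port + export clearance + origin terminal + freight + insurance = 24100.38 + 190.75 + 242.63 + 254.56 + 6076.92 + 312.78 = 31178.02
Import duty = 31178.02 × 5% = 1558.90
Buyer bears: inland to port 190.75 + export clearance 242.63 + origin terminal 254.56 + freight 6076.92 + insurance 312.78 + destination terminal 1289.39 + delivery 1754.74 + duty 1558.90 = 11680.67
Landed cost = invoice 24100.38 + 11680.67 = 35781.05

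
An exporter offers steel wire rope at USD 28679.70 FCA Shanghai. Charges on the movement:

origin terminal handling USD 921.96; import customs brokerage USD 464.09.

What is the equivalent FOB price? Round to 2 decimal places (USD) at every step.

FOB price: USD 29601.66

Not relevant to the conversion: brokerage — on the buyer under both terms; not part of either seller's price.
From FCA to FOB, the seller additionally bears: origin terminal.
FOB price = 28679.70 + 921.96 = 29601.66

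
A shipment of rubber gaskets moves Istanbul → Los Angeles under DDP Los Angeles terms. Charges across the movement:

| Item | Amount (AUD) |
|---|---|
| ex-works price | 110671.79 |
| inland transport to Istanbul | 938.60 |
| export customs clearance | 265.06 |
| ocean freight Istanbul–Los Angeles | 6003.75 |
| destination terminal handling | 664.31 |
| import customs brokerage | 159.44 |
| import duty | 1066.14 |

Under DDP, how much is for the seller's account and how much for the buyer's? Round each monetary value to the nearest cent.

DDP: the seller bears all costs including import duty.
Seller's account: goods 110671.79 + inland to port 938.60 + export clearance 265.06 + freight 6003.75 + destination terminal 664.31 + brokerage 159.44 + duty 1066.14 = 119769.09
Buyer's account: 0.00

Seller: AUD 119769.09; buyer: AUD 0.00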